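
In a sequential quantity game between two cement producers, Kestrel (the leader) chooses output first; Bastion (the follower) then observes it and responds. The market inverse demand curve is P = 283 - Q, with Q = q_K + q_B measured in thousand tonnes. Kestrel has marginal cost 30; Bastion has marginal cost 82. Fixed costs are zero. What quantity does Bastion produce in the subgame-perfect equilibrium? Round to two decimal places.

Solve by backward induction. Given q_K, the follower Bastion maximises π_B = (283 - q_K - q_B)q_B - 82q_B.
∂π_B/∂q_B = 201 - q_K - 2q_B = 0 gives the reaction function q_B = (201 - q_K)/2.
Kestrel substitutes q_B(q_K) into its own profit: π_K = q_K(283 - q_K - (201 - q_K)/2) - 30q_K = (365/2 - (1/2)q_K)q_K - 30q_K.
Maximising: ∂π_K/∂q_K = 305/2 - q_K = 0, giving q_K = 305/2.
Then q_B = (201 - 305/2)/2 = 97/4.

24.25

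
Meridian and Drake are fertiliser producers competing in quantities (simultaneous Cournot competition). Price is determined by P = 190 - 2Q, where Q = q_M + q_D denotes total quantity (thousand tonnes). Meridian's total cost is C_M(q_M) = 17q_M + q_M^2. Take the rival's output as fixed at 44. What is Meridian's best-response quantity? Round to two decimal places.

14.17

With the rival's output fixed at 44, Meridian's profit is π_M = (190 - 2·44 - 2q_M)q_M - (17q_M + q_M²) = (102 - 2q_M)q_M - (17q_M + q_M²).
∂π_M/∂q_M = 85 - 6q_M = 0, so q_M = 85/6.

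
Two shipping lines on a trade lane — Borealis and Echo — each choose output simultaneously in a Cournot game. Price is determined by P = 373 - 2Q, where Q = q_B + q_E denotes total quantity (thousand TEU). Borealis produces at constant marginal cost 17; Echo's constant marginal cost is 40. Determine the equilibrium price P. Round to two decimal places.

143.33

Borealis's profit: π_B = (373 - 2Q)q_B - (17q_B). Setting ∂π_B/∂q_B = 0: 356 - 4q_B - 2(q_E) = 0.
Echo's profit: π_E = (373 - 2Q)q_E - (40q_E). Setting ∂π_E/∂q_E = 0: 333 - 4q_E - 2(q_B) = 0.
Rearranging gives the reaction functions q_B = (356 - 2q_E)/4 and q_E = (333 - 2q_B)/4.
Substituting one into the other gives q_B = 379/6 and q_E = 155/3.
Total output Q = 689/6, so price P = 373 - 2·(689/6) = 430/3.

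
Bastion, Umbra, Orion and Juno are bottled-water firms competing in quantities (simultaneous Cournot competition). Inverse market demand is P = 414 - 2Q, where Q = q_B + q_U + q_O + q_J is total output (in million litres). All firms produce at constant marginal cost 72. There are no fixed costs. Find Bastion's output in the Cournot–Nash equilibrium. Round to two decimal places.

Each firm earns π_i = (414 - 2Q)q_i - 72q_i.
Setting ∂π_i/∂q_i = 0 with rivals' quantities fixed: 342 - 4q_i - 2·Σ_{j≠i} q_j = 0.
By symmetry each firm produces the same amount; substituting Σ_{j≠i} q_j = 3q_i yields q_i = 342/10 = 171/5.

34.20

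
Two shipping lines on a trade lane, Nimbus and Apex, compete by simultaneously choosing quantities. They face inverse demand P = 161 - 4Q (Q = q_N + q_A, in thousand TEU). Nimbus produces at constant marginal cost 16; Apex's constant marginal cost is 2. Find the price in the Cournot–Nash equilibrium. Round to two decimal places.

59.67

Nimbus's profit: π_N = (161 - 4Q)q_N - (16q_N). Setting ∂π_N/∂q_N = 0: 145 - 8q_N - 4(q_A) = 0.
Apex's profit: π_A = (161 - 4Q)q_A - (2q_A). Setting ∂π_A/∂q_A = 0: 159 - 8q_A - 4(q_N) = 0.
So q_N = (145 - 4q_A)/8 and q_A = (159 - 4q_N)/8.
Solving the pair: q_N = 131/12, q_A = 173/12.
Total output Q = 76/3, so price P = 161 - 4·(76/3) = 179/3.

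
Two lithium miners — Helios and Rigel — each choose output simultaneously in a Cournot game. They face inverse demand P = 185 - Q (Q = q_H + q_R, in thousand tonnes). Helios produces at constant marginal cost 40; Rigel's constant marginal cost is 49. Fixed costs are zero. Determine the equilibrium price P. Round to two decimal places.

Helios's profit: π_H = (185 - Q)q_H - (40q_H). Setting ∂π_H/∂q_H = 0: 145 - 2q_H - (q_R) = 0.
Rigel's profit: π_R = (185 - Q)q_R - (49q_R). Setting ∂π_R/∂q_R = 0: 136 - 2q_R - (q_H) = 0.
Rearranging gives the reaction functions q_H = (145 - q_R)/2 and q_R = (136 - q_H)/2.
Substituting one into the other gives q_H = 154/3 and q_R = 127/3.
Total output Q = 281/3, so price P = 185 - 281/3 = 274/3.

91.33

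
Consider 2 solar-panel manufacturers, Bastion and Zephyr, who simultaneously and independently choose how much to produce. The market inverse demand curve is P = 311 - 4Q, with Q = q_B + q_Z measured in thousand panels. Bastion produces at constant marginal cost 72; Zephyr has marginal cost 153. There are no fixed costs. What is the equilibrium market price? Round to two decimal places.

178.67

Bastion's profit: π_B = (311 - 4Q)q_B - (72q_B). Setting ∂π_B/∂q_B = 0: 239 - 8q_B - 4(q_Z) = 0.
Zephyr's profit: π_Z = (311 - 4Q)q_Z - (153q_Z). Setting ∂π_Z/∂q_Z = 0: 158 - 8q_Z - 4(q_B) = 0.
Rearranging gives the reaction functions q_B = (239 - 4q_Z)/8 and q_Z = (158 - 4q_B)/8.
Solving the pair: q_B = 80/3, q_Z = 77/12.
Total output Q = 397/12, so price P = 311 - 4·(397/12) = 536/3.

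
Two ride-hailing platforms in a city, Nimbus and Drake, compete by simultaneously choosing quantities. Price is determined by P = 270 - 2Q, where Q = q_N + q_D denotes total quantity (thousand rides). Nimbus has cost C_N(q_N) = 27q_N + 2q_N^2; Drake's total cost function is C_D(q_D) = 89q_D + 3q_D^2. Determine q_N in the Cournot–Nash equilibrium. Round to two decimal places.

Nimbus's profit: π_N = (270 - 2Q)q_N - (27q_N + 2q_N²). Setting ∂π_N/∂q_N = 0: 243 - 8q_N - 2(q_D) = 0.
Drake's profit: π_D = (270 - 2Q)q_D - (89q_D + 3q_D²). Setting ∂π_D/∂q_D = 0: 181 - 10q_D - 2(q_N) = 0.
Rearranging gives the reaction functions q_N = (243 - 2q_D)/8 and q_D = (181 - 2q_N)/10.
Substituting one into the other gives q_N = 517/19 and q_D = 481/38.

27.21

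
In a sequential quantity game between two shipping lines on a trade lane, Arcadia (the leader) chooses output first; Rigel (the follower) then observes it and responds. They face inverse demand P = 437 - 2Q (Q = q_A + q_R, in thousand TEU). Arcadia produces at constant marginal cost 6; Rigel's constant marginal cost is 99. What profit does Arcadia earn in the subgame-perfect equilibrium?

Solve by backward induction. Given q_A, the follower Rigel maximises π_R = (437 - 2q_A - 2q_R)q_R - 99q_R.
Setting the follower's marginal profit to zero, 338 - 2q_A - 4q_R = 0, i.e. q_R = (338 - 2q_A)/4.
The leader anticipates this reaction. Substituting into P = 437 - 2Q gives P = 268 - q_A, so π_A = (268 - q_A)q_A - 6q_A.
Maximising: ∂π_A/∂q_A = 262 - 2q_A = 0, giving q_A = 131.
Then q_R = (338 - 2·131)/4 = 19.
Price P = 437 - 2·150 = 137.
Arcadia's profit: (137 - 6)·131 = 17161.

17161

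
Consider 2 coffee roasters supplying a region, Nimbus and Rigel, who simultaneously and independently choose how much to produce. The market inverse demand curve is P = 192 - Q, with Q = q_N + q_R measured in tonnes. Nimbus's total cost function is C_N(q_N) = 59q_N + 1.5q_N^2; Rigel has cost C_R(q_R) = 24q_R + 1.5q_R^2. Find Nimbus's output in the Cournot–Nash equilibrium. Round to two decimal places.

20.71

Nimbus's profit: π_N = (192 - Q)q_N - (59q_N + (3/2)q_N²). Setting ∂π_N/∂q_N = 0: 133 - 5q_N - (q_R) = 0.
Rigel's first-order condition: 168 - 5q_R - (q_N) = 0.
So q_N = (133 - q_R)/5 and q_R = (168 - q_N)/5.
Substituting one into the other gives q_N = 497/24 and q_R = 707/24.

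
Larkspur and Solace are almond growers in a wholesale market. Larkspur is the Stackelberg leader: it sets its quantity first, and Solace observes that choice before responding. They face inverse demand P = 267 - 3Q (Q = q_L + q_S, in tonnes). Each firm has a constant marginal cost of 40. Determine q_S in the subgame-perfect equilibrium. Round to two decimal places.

Solve by backward induction. Given q_L, the follower Solace maximises π_S = (267 - 3q_L - 3q_S)q_S - 40q_S.
∂π_S/∂q_S = 227 - 3q_L - 6q_S = 0 gives the reaction function q_S = (227 - 3q_L)/6.
Larkspur substitutes q_S(q_L) into its own profit: π_L = q_L(267 - 3q_L - (227 - 3q_L)/2) - 40q_L = (307/2 - (3/2)q_L)q_L - 40q_L.
Leader FOC: 227/2 - 3q_L = 0, so q_L = 227/6.
Then q_S = (227 - 3·(227/6))/6 = 227/12.

18.92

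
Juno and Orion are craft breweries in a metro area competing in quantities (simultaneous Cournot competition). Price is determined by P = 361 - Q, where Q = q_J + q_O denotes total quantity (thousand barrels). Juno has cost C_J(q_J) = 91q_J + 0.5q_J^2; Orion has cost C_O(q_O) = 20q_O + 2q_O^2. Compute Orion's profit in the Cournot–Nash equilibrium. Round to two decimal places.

5885.91

Juno's profit: π_J = (361 - Q)q_J - (91q_J + (1/2)q_J²). Setting ∂π_J/∂q_J = 0: 270 - 3q_J - (q_O) = 0.
Orion's first-order condition: 341 - 6q_O - (q_J) = 0.
So q_J = (270 - q_O)/3 and q_O = (341 - q_J)/6.
Solving the pair: q_J = 1279/17, q_O = 753/17.
Price P = 361 - 119.5294 = 241.4706.
Orion's profit: 241.4706·(753/17) - 20·(753/17) - 2(753/17)² = 5885.9066.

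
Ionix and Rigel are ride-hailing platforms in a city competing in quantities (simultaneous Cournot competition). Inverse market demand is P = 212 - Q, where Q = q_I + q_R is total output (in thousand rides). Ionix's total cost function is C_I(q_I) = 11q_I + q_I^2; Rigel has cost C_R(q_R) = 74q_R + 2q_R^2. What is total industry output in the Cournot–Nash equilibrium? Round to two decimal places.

61.70

Ionix's profit: π_I = (212 - Q)q_I - (11q_I + q_I²). Setting ∂π_I/∂q_I = 0: 201 - 4q_I - (q_R) = 0.
Rigel's first-order condition: 138 - 6q_R - (q_I) = 0.
So q_I = (201 - q_R)/4 and q_R = (138 - q_I)/6.
Substituting one into the other gives q_I = 1068/23 and q_R = 351/23.
Total output Q = 1068/23 + 351/23 = 1419/23.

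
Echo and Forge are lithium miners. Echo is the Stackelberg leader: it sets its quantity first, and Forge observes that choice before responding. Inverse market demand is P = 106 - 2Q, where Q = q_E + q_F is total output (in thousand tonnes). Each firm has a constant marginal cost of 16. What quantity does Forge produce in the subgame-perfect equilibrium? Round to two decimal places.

11.25

Solve by backward induction. Given q_E, the follower Forge maximises π_F = (106 - 2q_E - 2q_F)q_F - 16q_F.
Follower FOC: 90 - 2q_E - 4q_F = 0, so q_F(q_E) = (90 - 2q_E)/4.
Echo substitutes q_F(q_E) into its own profit: π_E = q_E(106 - 2q_E - (90 - 2q_E)/2) - 16q_E = (61 - q_E)q_E - 16q_E.
Maximising: ∂π_E/∂q_E = 45 - 2q_E = 0, giving q_E = 45/2.
Then q_F = (90 - 2·(45/2))/4 = 45/4.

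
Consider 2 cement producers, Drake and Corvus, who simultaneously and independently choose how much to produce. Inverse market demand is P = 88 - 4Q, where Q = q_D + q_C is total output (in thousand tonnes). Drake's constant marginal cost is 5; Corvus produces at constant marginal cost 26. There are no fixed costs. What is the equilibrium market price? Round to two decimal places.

Drake's profit: π_D = (88 - 4Q)q_D - (5q_D). Setting ∂π_D/∂q_D = 0: 83 - 8q_D - 4(q_C) = 0.
Corvus's first-order condition: 62 - 8q_C - 4(q_D) = 0.
So q_D = (83 - 4q_C)/8 and q_C = (62 - 4q_D)/8.
Substituting one into the other gives q_D = 26/3 and q_C = 41/12.
Total output Q = 145/12, so price P = 88 - 4·(145/12) = 119/3.

39.67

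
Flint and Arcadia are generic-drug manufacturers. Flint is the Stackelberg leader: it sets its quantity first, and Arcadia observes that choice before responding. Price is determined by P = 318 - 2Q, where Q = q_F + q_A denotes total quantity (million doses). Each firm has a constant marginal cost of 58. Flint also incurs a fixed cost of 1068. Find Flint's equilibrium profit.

3157

Solve by backward induction. Given q_F, the follower Arcadia maximises π_A = (318 - 2q_F - 2q_A)q_A - 58q_A.
∂π_A/∂q_A = 260 - 2q_F - 4q_A = 0 gives the reaction function q_A = (260 - 2q_F)/4.
The leader anticipates this reaction. Substituting into P = 318 - 2Q gives P = 188 - q_F, so π_F = (188 - q_F)q_F - 58q_F.
Leader FOC: 130 - 2q_F = 0, so q_F = 65.
Then q_A = (260 - 2·65)/4 = 65/2.
Price P = 318 - 2·(195/2) = 123.
Flint's profit: (123 - 58)·65 - 1068 = 3157.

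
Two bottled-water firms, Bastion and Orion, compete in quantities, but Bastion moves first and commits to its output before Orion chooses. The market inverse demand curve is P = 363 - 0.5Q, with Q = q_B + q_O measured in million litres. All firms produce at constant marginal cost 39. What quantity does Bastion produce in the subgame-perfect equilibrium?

324

Solve by backward induction. Given q_B, the follower Orion maximises π_O = (363 - (1/2)q_B - (1/2)q_O)q_O - 39q_O.
Setting the follower's marginal profit to zero, 324 - (1/2)q_B - q_O = 0, i.e. q_O = (324 - (1/2)q_B).
The leader anticipates this reaction. Substituting into P = 363 - 0.5Q gives P = 201 - (1/4)q_B, so π_B = (201 - (1/4)q_B)q_B - 39q_B.
The leader's first-order condition 162 - (1/2)q_B = 0 yields q_B = 324.
Then q_O = (324 - (1/2)·324) = 162.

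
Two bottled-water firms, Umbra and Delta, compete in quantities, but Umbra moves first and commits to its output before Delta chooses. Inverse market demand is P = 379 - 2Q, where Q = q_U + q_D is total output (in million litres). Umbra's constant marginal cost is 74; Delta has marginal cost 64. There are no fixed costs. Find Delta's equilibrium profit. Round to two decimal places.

3507.03

Solve by backward induction. Given q_U, the follower Delta maximises π_D = (379 - 2q_U - 2q_D)q_D - 64q_D.
∂π_D/∂q_D = 315 - 2q_U - 4q_D = 0 gives the reaction function q_D = (315 - 2q_U)/4.
Umbra substitutes q_D(q_U) into its own profit: π_U = q_U(379 - 2q_U - (315 - 2q_U)/2) - 74q_U = (443/2 - q_U)q_U - 74q_U.
The leader's first-order condition 295/2 - 2q_U = 0 yields q_U = 295/4.
Then q_D = (315 - 2·(295/4))/4 = 335/8.
Price P = 379 - 2·(925/8) = 591/4.
Delta's profit: (591/4 - 64)·(335/8) = 3507.0313.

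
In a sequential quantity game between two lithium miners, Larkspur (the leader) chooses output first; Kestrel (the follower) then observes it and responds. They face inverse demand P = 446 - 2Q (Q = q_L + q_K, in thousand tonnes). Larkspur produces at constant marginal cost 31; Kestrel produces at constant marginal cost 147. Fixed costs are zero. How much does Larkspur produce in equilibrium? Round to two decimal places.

132.75

The follower Kestrel best-responds to any q_L: π_K = (446 - 2Q)q_K - 147q_K.
∂π_K/∂q_K = 299 - 2q_L - 4q_K = 0 gives the reaction function q_K = (299 - 2q_L)/4.
Larkspur substitutes q_K(q_L) into its own profit: π_L = q_L(446 - 2q_L - (299 - 2q_L)/2) - 31q_L = (593/2 - q_L)q_L - 31q_L.
Leader FOC: 531/2 - 2q_L = 0, so q_L = 531/4.
Then q_K = (299 - 2·(531/4))/4 = 67/8.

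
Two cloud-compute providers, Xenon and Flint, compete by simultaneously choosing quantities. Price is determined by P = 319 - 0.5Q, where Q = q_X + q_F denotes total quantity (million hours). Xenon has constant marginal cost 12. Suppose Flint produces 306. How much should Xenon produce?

With the rival's output fixed at 306, Xenon's profit is π_X = (319 - (1/2)·306 - (1/2)q_X)q_X - (12q_X) = (166 - (1/2)q_X)q_X - (12q_X).
∂π_X/∂q_X = 154 - q_X = 0, so q_X = 154.

154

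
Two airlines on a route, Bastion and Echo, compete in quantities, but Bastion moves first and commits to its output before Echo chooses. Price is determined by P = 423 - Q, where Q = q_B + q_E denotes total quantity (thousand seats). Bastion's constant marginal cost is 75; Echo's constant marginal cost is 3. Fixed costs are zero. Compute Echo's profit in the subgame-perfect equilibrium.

The follower Echo best-responds to any q_B: π_E = (423 - Q)q_E - 3q_E.
Follower FOC: 420 - q_B - 2q_E = 0, so q_E(q_B) = (420 - q_B)/2.
The leader anticipates this reaction. Substituting into P = 423 - Q gives P = 213 - (1/2)q_B, so π_B = (213 - (1/2)q_B)q_B - 75q_B.
Maximising: ∂π_B/∂q_B = 138 - q_B = 0, giving q_B = 138.
Then q_E = (420 - 138)/2 = 141.
Price P = 423 - 279 = 144.
Echo's profit: (144 - 3)·141 = 19881.

19881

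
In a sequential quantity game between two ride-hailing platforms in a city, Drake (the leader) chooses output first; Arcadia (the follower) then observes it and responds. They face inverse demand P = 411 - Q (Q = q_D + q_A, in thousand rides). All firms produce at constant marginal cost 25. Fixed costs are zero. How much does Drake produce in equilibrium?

193

The follower Arcadia best-responds to any q_D: π_A = (411 - Q)q_A - 25q_A.
∂π_A/∂q_A = 386 - q_D - 2q_A = 0 gives the reaction function q_A = (386 - q_D)/2.
The leader anticipates this reaction. Substituting into P = 411 - Q gives P = 218 - (1/2)q_D, so π_D = (218 - (1/2)q_D)q_D - 25q_D.
Leader FOC: 193 - q_D = 0, so q_D = 193.
Then q_A = (386 - 193)/2 = 193/2.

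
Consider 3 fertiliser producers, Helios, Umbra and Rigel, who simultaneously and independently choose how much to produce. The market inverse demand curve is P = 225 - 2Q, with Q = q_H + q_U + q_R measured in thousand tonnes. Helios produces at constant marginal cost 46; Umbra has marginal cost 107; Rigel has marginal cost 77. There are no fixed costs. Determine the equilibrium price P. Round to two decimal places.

113.75

Helios's profit: π_H = (225 - 2Q)q_H - (46q_H). Setting ∂π_H/∂q_H = 0: 179 - 4q_H - 2(q_U + q_R) = 0.
Umbra's profit: π_U = (225 - 2Q)q_U - (107q_U). Setting ∂π_U/∂q_U = 0: 118 - 4q_U - 2(q_H + q_R) = 0.
Rigel's profit: π_R = (225 - 2Q)q_R - (77q_R). Setting ∂π_R/∂q_R = 0: 148 - 4q_R - 2(q_H + q_U) = 0.
Adding the 3 conditions: 445 − 4Q − 4Q = 0, i.e. Q = 445/8.
Back-substituting: q_H = (179 − 445/4)/2 = 271/8, q_U = (118 − 445/4)/2 = 27/8, q_R = (148 − 445/4)/2 = 147/8.
Total output Q = 445/8, so price P = 225 - 2·(445/8) = 455/4.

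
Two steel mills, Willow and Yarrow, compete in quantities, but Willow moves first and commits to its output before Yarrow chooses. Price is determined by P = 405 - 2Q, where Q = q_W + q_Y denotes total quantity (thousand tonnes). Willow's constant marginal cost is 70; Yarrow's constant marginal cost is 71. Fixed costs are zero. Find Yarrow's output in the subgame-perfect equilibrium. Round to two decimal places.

The follower Yarrow best-responds to any q_W: π_Y = (405 - 2Q)q_Y - 71q_Y.
Follower FOC: 334 - 2q_W - 4q_Y = 0, so q_Y(q_W) = (334 - 2q_W)/4.
The leader anticipates this reaction. Substituting into P = 405 - 2Q gives P = 238 - q_W, so π_W = (238 - q_W)q_W - 70q_W.
The leader's first-order condition 168 - 2q_W = 0 yields q_W = 84.
Then q_Y = (334 - 2·84)/4 = 83/2.

41.50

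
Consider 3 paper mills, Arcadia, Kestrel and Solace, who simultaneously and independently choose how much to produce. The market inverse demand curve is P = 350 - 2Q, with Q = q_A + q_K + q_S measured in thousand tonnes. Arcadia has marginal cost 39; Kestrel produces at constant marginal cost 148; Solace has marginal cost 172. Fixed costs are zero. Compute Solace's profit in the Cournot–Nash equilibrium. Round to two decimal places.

13.78

Arcadia's profit: π_A = (350 - 2Q)q_A - (39q_A). Setting ∂π_A/∂q_A = 0: 311 - 4q_A - 2(q_K + q_S) = 0.
Kestrel's first-order condition: 202 - 4q_K - 2(q_A + q_S) = 0.
Solace's profit: π_S = (350 - 2Q)q_S - (172q_S). Setting ∂π_S/∂q_S = 0: 178 - 4q_S - 2(q_A + q_K) = 0.
Summing all 3 equations gives 691 − 8Q = 0, hence Q = 691/8.
Back-substituting: q_A = (311 − 691/4)/2 = 553/8, q_K = (202 − 691/4)/2 = 117/8, q_S = (178 − 691/4)/2 = 21/8.
Price P = 350 - 2·(691/8) = 709/4.
Solace's profit: (709/4 - 172)·(21/8) = 441/32.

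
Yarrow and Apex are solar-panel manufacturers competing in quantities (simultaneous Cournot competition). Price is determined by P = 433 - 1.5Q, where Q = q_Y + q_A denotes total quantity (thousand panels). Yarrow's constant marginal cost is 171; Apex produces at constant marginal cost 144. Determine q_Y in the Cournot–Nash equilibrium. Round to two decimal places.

Yarrow's profit: π_Y = (433 - 1.5Q)q_Y - (171q_Y). Setting ∂π_Y/∂q_Y = 0: 262 - 3q_Y - (3/2)(q_A) = 0.
Apex's profit: π_A = (433 - 1.5Q)q_A - (144q_A). Setting ∂π_A/∂q_A = 0: 289 - 3q_A - (3/2)(q_Y) = 0.
So q_Y = (262 - (3/2)q_A)/3 and q_A = (289 - (3/2)q_Y)/3.
Substituting one into the other gives q_Y = 470/9 and q_A = 632/9.

52.22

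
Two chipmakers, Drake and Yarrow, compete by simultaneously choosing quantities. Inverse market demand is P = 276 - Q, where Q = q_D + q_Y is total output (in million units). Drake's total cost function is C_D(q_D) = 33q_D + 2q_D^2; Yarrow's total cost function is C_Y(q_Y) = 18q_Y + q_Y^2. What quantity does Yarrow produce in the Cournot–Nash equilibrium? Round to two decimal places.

Drake's profit: π_D = (276 - Q)q_D - (33q_D + 2q_D²). Setting ∂π_D/∂q_D = 0: 243 - 6q_D - (q_Y) = 0.
Yarrow's first-order condition: 258 - 4q_Y - (q_D) = 0.
Best responses: q_D = (243 - q_Y)/6, q_Y = (258 - q_D)/4.
Solving the pair: q_D = 714/23, q_Y = 1305/23.

56.74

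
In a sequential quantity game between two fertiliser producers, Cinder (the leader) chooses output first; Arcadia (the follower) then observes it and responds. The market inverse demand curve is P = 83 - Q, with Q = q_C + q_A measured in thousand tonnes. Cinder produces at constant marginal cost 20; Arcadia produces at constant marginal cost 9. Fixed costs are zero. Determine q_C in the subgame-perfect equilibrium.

26

Solve by backward induction. Given q_C, the follower Arcadia maximises π_A = (83 - q_C - q_A)q_A - 9q_A.
Follower FOC: 74 - q_C - 2q_A = 0, so q_A(q_C) = (74 - q_C)/2.
The leader anticipates this reaction. Substituting into P = 83 - Q gives P = 46 - (1/2)q_C, so π_C = (46 - (1/2)q_C)q_C - 20q_C.
Maximising: ∂π_C/∂q_C = 26 - q_C = 0, giving q_C = 26.
Then q_A = (74 - 26)/2 = 24.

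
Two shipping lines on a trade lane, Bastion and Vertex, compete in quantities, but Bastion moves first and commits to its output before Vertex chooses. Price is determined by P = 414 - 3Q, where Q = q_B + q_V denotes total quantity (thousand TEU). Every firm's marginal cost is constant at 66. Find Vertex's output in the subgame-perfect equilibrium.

Solve by backward induction. Given q_B, the follower Vertex maximises π_V = (414 - 3q_B - 3q_V)q_V - 66q_V.
Follower FOC: 348 - 3q_B - 6q_V = 0, so q_V(q_B) = (348 - 3q_B)/6.
The leader anticipates this reaction. Substituting into P = 414 - 3Q gives P = 240 - (3/2)q_B, so π_B = (240 - (3/2)q_B)q_B - 66q_B.
The leader's first-order condition 174 - 3q_B = 0 yields q_B = 58.
Then q_V = (348 - 3·58)/6 = 29.

29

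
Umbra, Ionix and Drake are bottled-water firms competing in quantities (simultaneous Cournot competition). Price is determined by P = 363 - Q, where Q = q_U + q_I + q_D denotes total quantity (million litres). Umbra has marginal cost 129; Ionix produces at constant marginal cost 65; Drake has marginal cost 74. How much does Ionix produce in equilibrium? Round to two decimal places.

92.75

Umbra's profit: π_U = (363 - Q)q_U - (129q_U). Setting ∂π_U/∂q_U = 0: 234 - 2q_U - (q_I + q_D) = 0.
Ionix's first-order condition: 298 - 2q_I - (q_U + q_D) = 0.
Drake's profit: π_D = (363 - Q)q_D - (74q_D). Setting ∂π_D/∂q_D = 0: 289 - 2q_D - (q_U + q_I) = 0.
Adding the 3 conditions: 821 − 2Q − 2Q = 0, i.e. Q = 821/4.
Back-substituting: q_U = (234 − 821/4) = 115/4, q_I = (298 − 821/4) = 371/4, q_D = (289 − 821/4) = 335/4.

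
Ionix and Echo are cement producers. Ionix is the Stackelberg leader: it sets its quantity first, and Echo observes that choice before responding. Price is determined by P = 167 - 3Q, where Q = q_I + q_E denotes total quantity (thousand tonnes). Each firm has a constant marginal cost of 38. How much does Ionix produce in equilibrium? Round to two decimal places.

The follower Echo best-responds to any q_I: π_E = (167 - 3Q)q_E - 38q_E.
Setting the follower's marginal profit to zero, 129 - 3q_I - 6q_E = 0, i.e. q_E = (129 - 3q_I)/6.
The leader anticipates this reaction. Substituting into P = 167 - 3Q gives P = 205/2 - (3/2)q_I, so π_I = (205/2 - (3/2)q_I)q_I - 38q_I.
The leader's first-order condition 129/2 - 3q_I = 0 yields q_I = 43/2.
Then q_E = (129 - 3·(43/2))/6 = 43/4.

21.50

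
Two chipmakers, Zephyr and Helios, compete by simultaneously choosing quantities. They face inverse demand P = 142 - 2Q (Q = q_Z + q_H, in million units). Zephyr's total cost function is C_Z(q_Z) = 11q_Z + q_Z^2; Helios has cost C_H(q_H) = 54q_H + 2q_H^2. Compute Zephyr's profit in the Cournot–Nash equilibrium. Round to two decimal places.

1178.28

Zephyr's profit: π_Z = (142 - 2Q)q_Z - (11q_Z + q_Z²). Setting ∂π_Z/∂q_Z = 0: 131 - 6q_Z - 2(q_H) = 0.
Helios's first-order condition: 88 - 8q_H - 2(q_Z) = 0.
Best responses: q_Z = (131 - 2q_H)/6, q_H = (88 - 2q_Z)/8.
Solving the pair: q_Z = 218/11, q_H = 133/22.
Price P = 142 - 2·(569/22) = 993/11.
Zephyr's profit: (993/11)·(218/11) - 11·(218/11) - (218/11)² = 1178.2810.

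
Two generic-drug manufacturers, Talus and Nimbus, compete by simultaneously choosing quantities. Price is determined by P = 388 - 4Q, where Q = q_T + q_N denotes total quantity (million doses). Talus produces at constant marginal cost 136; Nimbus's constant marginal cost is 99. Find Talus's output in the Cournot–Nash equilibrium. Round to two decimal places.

17.92

Talus's profit: π_T = (388 - 4Q)q_T - (136q_T). Setting ∂π_T/∂q_T = 0: 252 - 8q_T - 4(q_N) = 0.
Nimbus's profit: π_N = (388 - 4Q)q_N - (99q_N). Setting ∂π_N/∂q_N = 0: 289 - 8q_N - 4(q_T) = 0.
Best responses: q_T = (252 - 4q_N)/8, q_N = (289 - 4q_T)/8.
Solving the pair: q_T = 215/12, q_N = 163/6.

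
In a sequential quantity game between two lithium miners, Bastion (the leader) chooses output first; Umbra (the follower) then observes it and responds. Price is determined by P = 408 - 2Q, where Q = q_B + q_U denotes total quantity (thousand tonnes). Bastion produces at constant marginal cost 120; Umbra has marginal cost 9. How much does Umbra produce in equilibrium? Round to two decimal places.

77.63

Solve by backward induction. Given q_B, the follower Umbra maximises π_U = (408 - 2q_B - 2q_U)q_U - 9q_U.
Follower FOC: 399 - 2q_B - 4q_U = 0, so q_U(q_B) = (399 - 2q_B)/4.
The leader anticipates this reaction. Substituting into P = 408 - 2Q gives P = 417/2 - q_B, so π_B = (417/2 - q_B)q_B - 120q_B.
Maximising: ∂π_B/∂q_B = 177/2 - 2q_B = 0, giving q_B = 177/4.
Then q_U = (399 - 2·(177/4))/4 = 621/8.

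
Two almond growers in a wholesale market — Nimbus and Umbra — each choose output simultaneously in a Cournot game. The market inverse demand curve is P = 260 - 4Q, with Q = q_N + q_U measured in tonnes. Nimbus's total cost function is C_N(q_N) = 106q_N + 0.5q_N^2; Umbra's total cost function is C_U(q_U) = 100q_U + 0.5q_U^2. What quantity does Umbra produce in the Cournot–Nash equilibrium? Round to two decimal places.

Nimbus's profit: π_N = (260 - 4Q)q_N - (106q_N + (1/2)q_N²). Setting ∂π_N/∂q_N = 0: 154 - 9q_N - 4(q_U) = 0.
Umbra's profit: π_U = (260 - 4Q)q_U - (100q_U + (1/2)q_U²). Setting ∂π_U/∂q_U = 0: 160 - 9q_U - 4(q_N) = 0.
So q_N = (154 - 4q_U)/9 and q_U = (160 - 4q_N)/9.
Substituting one into the other gives q_N = 746/65 and q_U = 824/65.

12.68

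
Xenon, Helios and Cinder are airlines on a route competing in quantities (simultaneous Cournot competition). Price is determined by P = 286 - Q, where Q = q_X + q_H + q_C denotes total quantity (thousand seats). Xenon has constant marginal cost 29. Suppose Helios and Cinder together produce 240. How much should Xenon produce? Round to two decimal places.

With rivals' combined output fixed at 240, Xenon's profit is π_X = (286 - 240 - q_X)q_X - (29q_X) = (46 - q_X)q_X - (29q_X).
∂π_X/∂q_X = 17 - 2q_X = 0, so q_X = 17/2.

8.50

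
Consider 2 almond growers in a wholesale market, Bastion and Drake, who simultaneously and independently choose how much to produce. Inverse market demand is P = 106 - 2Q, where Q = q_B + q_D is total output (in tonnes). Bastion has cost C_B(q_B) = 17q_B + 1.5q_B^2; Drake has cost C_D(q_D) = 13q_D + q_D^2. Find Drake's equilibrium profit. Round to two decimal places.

464.81

Bastion's profit: π_B = (106 - 2Q)q_B - (17q_B + (3/2)q_B²). Setting ∂π_B/∂q_B = 0: 89 - 7q_B - 2(q_D) = 0.
Drake's first-order condition: 93 - 6q_D - 2(q_B) = 0.
So q_B = (89 - 2q_D)/7 and q_D = (93 - 2q_B)/6.
Solving the pair: q_B = 174/19, q_D = 473/38.
Price P = 106 - 2·(821/38) = 1193/19.
Drake's profit: (1193/19)·(473/38) - 13·(473/38) - (473/38)² = 464.8109.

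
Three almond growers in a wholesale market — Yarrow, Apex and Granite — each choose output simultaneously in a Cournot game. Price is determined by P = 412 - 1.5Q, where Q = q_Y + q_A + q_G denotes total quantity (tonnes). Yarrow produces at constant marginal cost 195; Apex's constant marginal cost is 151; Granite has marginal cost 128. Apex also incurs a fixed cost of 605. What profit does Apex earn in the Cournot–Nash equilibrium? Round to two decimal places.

2708.50

Yarrow's profit: π_Y = (412 - 1.5Q)q_Y - (195q_Y). Setting ∂π_Y/∂q_Y = 0: 217 - 3q_Y - (3/2)(q_A + q_G) = 0.
Apex's profit: π_A = (412 - 1.5Q)q_A - (151q_A). Setting ∂π_A/∂q_A = 0: 261 - 3q_A - (3/2)(q_Y + q_G) = 0.
Granite's profit: π_G = (412 - 1.5Q)q_G - (128q_G). Setting ∂π_G/∂q_G = 0: 284 - 3q_G - (3/2)(q_Y + q_A) = 0.
Adding the 3 first-order conditions: 762 − 6Q = 0, so Q = 127.
Back-substituting: q_Y = (217 − 381/2)/(3/2) = 53/3, q_A = (261 − 381/2)/(3/2) = 47, q_G = (284 − 381/2)/(3/2) = 187/3.
Price P = 412 - (3/2)·127 = 443/2.
Apex's profit: (443/2 - 151)·47 - 605 = 2708.5000.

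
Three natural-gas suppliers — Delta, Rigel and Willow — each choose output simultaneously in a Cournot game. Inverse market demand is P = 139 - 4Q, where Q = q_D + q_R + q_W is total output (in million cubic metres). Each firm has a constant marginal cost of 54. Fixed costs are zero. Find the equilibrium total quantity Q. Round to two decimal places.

Each firm earns π_i = (139 - 4Q)q_i - 54q_i.
First-order condition (treating rivals' output as given): 85 - 8q_i - 4·Σ_{j≠i} q_j = 0.
With identical firms every q_j equals q_i, so Σ_{j≠i} q_j = 2q_i and 85 = 16q_i, giving q_i = 85/16.
Total output Q = 85/16 + 85/16 + 85/16 = 255/16.

15.94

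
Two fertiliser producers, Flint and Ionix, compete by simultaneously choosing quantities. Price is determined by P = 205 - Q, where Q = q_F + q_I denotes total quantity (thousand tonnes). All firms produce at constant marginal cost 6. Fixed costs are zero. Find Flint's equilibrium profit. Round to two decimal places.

4400.11

Each firm earns π_i = (205 - Q)q_i - 6q_i.
Setting ∂π_i/∂q_i = 0 with rivals' quantities fixed: 199 - 2q_i - q_j = 0.
With identical firms every q_j equals q_i, so q_j = q_i and 199 = 3q_i, giving q_i = 199/3.
Price P = 205 - 398/3 = 217/3.
Flint's profit: (217/3 - 6)·(199/3) = 4400.1111.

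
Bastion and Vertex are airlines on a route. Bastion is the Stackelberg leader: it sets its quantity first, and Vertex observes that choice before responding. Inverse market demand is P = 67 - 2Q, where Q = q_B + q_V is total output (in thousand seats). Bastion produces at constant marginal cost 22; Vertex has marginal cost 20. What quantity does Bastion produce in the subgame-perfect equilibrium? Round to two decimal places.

Solve by backward induction. Given q_B, the follower Vertex maximises π_V = (67 - 2q_B - 2q_V)q_V - 20q_V.
∂π_V/∂q_V = 47 - 2q_B - 4q_V = 0 gives the reaction function q_V = (47 - 2q_B)/4.
Bastion substitutes q_V(q_B) into its own profit: π_B = q_B(67 - 2q_B - (47 - 2q_B)/2) - 22q_B = (87/2 - q_B)q_B - 22q_B.
Maximising: ∂π_B/∂q_B = 43/2 - 2q_B = 0, giving q_B = 43/4.
Then q_V = (47 - 2·(43/4))/4 = 51/8.

10.75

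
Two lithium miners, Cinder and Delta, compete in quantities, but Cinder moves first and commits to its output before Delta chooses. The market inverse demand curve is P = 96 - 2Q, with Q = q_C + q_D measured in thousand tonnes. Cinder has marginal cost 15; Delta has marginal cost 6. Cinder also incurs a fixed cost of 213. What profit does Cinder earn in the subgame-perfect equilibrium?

111

Solve by backward induction. Given q_C, the follower Delta maximises π_D = (96 - 2q_C - 2q_D)q_D - 6q_D.
∂π_D/∂q_D = 90 - 2q_C - 4q_D = 0 gives the reaction function q_D = (90 - 2q_C)/4.
Cinder substitutes q_D(q_C) into its own profit: π_C = q_C(96 - 2q_C - (90 - 2q_C)/2) - 15q_C = (51 - q_C)q_C - 15q_C.
The leader's first-order condition 36 - 2q_C = 0 yields q_C = 18.
Then q_D = (90 - 2·18)/4 = 27/2.
Price P = 96 - 2·(63/2) = 33.
Cinder's profit: (33 - 15)·18 - 213 = 111.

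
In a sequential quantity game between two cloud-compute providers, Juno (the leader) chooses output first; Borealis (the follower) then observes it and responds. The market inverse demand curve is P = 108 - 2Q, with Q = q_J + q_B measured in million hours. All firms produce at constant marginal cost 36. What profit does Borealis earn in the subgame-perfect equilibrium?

162

Solve by backward induction. Given q_J, the follower Borealis maximises π_B = (108 - 2q_J - 2q_B)q_B - 36q_B.
Follower FOC: 72 - 2q_J - 4q_B = 0, so q_B(q_J) = (72 - 2q_J)/4.
Juno substitutes q_B(q_J) into its own profit: π_J = q_J(108 - 2q_J - (72 - 2q_J)/2) - 36q_J = (72 - q_J)q_J - 36q_J.
Maximising: ∂π_J/∂q_J = 36 - 2q_J = 0, giving q_J = 18.
Then q_B = (72 - 2·18)/4 = 9.
Price P = 108 - 2·27 = 54.
Borealis's profit: (54 - 36)·9 = 162.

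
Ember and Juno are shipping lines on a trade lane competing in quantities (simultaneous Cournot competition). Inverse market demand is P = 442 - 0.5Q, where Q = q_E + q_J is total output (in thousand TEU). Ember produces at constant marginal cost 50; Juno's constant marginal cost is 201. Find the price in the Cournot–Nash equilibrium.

Ember's profit: π_E = (442 - 0.5Q)q_E - (50q_E). Setting ∂π_E/∂q_E = 0: 392 - q_E - (1/2)(q_J) = 0.
Juno's first-order condition: 241 - q_J - (1/2)(q_E) = 0.
Rearranging gives the reaction functions q_E = (392 - (1/2)q_J) and q_J = (241 - (1/2)q_E).
Substituting one into the other gives q_E = 362 and q_J = 60.
Total output Q = 422, so price P = 442 - (1/2)·422 = 231.

231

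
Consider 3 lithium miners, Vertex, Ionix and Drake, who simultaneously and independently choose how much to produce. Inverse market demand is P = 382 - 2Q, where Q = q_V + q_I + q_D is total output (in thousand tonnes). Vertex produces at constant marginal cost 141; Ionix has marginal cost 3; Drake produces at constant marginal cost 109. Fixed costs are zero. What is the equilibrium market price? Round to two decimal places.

Vertex's profit: π_V = (382 - 2Q)q_V - (141q_V). Setting ∂π_V/∂q_V = 0: 241 - 4q_V - 2(q_I + q_D) = 0.
Ionix's first-order condition: 379 - 4q_I - 2(q_V + q_D) = 0.
Drake's first-order condition: 273 - 4q_D - 2(q_V + q_I) = 0.
Summing all 3 equations gives 893 − 8Q = 0, hence Q = 893/8.
Back-substituting: q_V = (241 − 893/4)/2 = 71/8, q_I = (379 − 893/4)/2 = 623/8, q_D = (273 − 893/4)/2 = 199/8.
Total output Q = 893/8, so price P = 382 - 2·(893/8) = 635/4.

158.75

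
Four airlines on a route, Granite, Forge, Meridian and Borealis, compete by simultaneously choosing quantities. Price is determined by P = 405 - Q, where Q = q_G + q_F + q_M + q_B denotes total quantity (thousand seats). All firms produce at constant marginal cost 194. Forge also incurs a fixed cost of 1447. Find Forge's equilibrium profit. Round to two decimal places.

Each firm earns π_i = (405 - Q)q_i - 194q_i.
First-order condition (treating rivals' output as given): 211 - 2q_i - Σ_{j≠i} q_j = 0.
By symmetry each firm produces the same amount; substituting Σ_{j≠i} q_j = 3q_i yields q_i = 211/5.
Price P = 405 - 844/5 = 1181/5.
Forge's profit: (1181/5 - 194)·(211/5) - 1447 = 333.8400.

333.84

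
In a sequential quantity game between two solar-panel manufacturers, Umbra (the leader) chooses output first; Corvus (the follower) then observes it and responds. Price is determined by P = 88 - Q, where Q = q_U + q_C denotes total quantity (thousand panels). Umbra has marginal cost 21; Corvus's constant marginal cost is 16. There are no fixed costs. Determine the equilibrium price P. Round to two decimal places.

36.50

The follower Corvus best-responds to any q_U: π_C = (88 - Q)q_C - 16q_C.
∂π_C/∂q_C = 72 - q_U - 2q_C = 0 gives the reaction function q_C = (72 - q_U)/2.
Umbra substitutes q_C(q_U) into its own profit: π_U = q_U(88 - q_U - (72 - q_U)/2) - 21q_U = (52 - (1/2)q_U)q_U - 21q_U.
Maximising: ∂π_U/∂q_U = 31 - q_U = 0, giving q_U = 31.
Then q_C = (72 - 31)/2 = 41/2.
Total output Q = 103/2, so price P = 88 - 103/2 = 73/2.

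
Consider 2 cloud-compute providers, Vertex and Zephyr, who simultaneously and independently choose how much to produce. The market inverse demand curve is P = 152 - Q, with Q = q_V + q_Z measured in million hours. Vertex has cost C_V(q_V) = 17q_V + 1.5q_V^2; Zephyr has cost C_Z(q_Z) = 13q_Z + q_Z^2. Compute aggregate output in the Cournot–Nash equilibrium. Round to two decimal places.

Vertex's profit: π_V = (152 - Q)q_V - (17q_V + (3/2)q_V²). Setting ∂π_V/∂q_V = 0: 135 - 5q_V - (q_Z) = 0.
Zephyr's profit: π_Z = (152 - Q)q_Z - (13q_Z + q_Z²). Setting ∂π_Z/∂q_Z = 0: 139 - 4q_Z - (q_V) = 0.
So q_V = (135 - q_Z)/5 and q_Z = (139 - q_V)/4.
Solving the pair: q_V = 401/19, q_Z = 560/19.
Total output Q = 401/19 + 560/19 = 961/19.

50.58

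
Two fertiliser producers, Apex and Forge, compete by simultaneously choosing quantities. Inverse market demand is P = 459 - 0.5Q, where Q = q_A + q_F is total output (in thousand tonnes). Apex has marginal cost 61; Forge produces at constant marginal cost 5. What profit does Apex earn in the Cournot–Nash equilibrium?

25992

Apex's profit: π_A = (459 - 0.5Q)q_A - (61q_A). Setting ∂π_A/∂q_A = 0: 398 - q_A - (1/2)(q_F) = 0.
Forge's profit: π_F = (459 - 0.5Q)q_F - (5q_F). Setting ∂π_F/∂q_F = 0: 454 - q_F - (1/2)(q_A) = 0.
Rearranging gives the reaction functions q_A = (398 - (1/2)q_F) and q_F = (454 - (1/2)q_A).
Substituting one into the other gives q_A = 228 and q_F = 340.
Price P = 459 - (1/2)·568 = 175.
Apex's profit: (175 - 61)·228 = 25992.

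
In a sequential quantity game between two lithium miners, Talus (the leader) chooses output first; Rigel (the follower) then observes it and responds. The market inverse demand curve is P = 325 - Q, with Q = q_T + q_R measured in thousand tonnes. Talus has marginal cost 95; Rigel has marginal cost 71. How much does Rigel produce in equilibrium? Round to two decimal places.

The follower Rigel best-responds to any q_T: π_R = (325 - Q)q_R - 71q_R.
Follower FOC: 254 - q_T - 2q_R = 0, so q_R(q_T) = (254 - q_T)/2.
The leader anticipates this reaction. Substituting into P = 325 - Q gives P = 198 - (1/2)q_T, so π_T = (198 - (1/2)q_T)q_T - 95q_T.
Maximising: ∂π_T/∂q_T = 103 - q_T = 0, giving q_T = 103.
Then q_R = (254 - 103)/2 = 151/2.

75.50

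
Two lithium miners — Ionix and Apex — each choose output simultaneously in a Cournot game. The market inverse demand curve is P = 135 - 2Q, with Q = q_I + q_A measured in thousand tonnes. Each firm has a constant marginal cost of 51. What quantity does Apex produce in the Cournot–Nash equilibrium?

Each firm earns π_i = (135 - 2Q)q_i - 51q_i.
First-order condition (treating rivals' output as given): 84 - 4q_i - 2q_j = 0.
By symmetry each firm produces the same amount; substituting q_j = q_i yields q_i = 84/6 = 14.

14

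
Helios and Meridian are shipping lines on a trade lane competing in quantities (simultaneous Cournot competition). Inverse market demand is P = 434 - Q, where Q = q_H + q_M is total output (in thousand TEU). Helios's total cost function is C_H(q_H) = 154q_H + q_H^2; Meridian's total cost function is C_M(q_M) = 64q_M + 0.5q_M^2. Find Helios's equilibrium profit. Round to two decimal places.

3651.24

Helios's profit: π_H = (434 - Q)q_H - (154q_H + q_H²). Setting ∂π_H/∂q_H = 0: 280 - 4q_H - (q_M) = 0.
Meridian's first-order condition: 370 - 3q_M - (q_H) = 0.
Rearranging gives the reaction functions q_H = (280 - q_M)/4 and q_M = (370 - q_H)/3.
Solving the pair: q_H = 470/11, q_M = 1200/11.
Price P = 434 - 1670/11 = 282.1818.
Helios's profit: 282.1818·(470/11) - 154·(470/11) - (470/11)² = 3651.2397.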